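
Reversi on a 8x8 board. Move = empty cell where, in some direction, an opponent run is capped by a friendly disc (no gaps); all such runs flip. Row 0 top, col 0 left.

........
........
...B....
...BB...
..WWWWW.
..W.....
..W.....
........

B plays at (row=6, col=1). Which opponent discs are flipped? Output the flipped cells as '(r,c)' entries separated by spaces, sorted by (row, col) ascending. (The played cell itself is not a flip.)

Dir NW: first cell '.' (not opp) -> no flip
Dir N: first cell '.' (not opp) -> no flip
Dir NE: opp run (5,2) (4,3) capped by B -> flip
Dir W: first cell '.' (not opp) -> no flip
Dir E: opp run (6,2), next='.' -> no flip
Dir SW: first cell '.' (not opp) -> no flip
Dir S: first cell '.' (not opp) -> no flip
Dir SE: first cell '.' (not opp) -> no flip

Answer: (4,3) (5,2)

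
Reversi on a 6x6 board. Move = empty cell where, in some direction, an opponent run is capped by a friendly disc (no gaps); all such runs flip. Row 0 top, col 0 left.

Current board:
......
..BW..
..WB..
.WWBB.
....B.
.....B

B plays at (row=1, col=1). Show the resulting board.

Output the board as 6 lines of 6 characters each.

Answer: ......
.BBW..
..BB..
.WWBB.
....B.
.....B

Derivation:
Place B at (1,1); scan 8 dirs for brackets.
Dir NW: first cell '.' (not opp) -> no flip
Dir N: first cell '.' (not opp) -> no flip
Dir NE: first cell '.' (not opp) -> no flip
Dir W: first cell '.' (not opp) -> no flip
Dir E: first cell 'B' (not opp) -> no flip
Dir SW: first cell '.' (not opp) -> no flip
Dir S: first cell '.' (not opp) -> no flip
Dir SE: opp run (2,2) capped by B -> flip
All flips: (2,2)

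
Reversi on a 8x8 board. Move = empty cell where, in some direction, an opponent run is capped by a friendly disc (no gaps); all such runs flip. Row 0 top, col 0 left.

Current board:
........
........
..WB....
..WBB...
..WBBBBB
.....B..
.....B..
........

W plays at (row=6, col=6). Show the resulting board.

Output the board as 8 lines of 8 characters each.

Place W at (6,6); scan 8 dirs for brackets.
Dir NW: opp run (5,5) (4,4) (3,3) capped by W -> flip
Dir N: first cell '.' (not opp) -> no flip
Dir NE: first cell '.' (not opp) -> no flip
Dir W: opp run (6,5), next='.' -> no flip
Dir E: first cell '.' (not opp) -> no flip
Dir SW: first cell '.' (not opp) -> no flip
Dir S: first cell '.' (not opp) -> no flip
Dir SE: first cell '.' (not opp) -> no flip
All flips: (3,3) (4,4) (5,5)

Answer: ........
........
..WB....
..WWB...
..WBWBBB
.....W..
.....BW.
........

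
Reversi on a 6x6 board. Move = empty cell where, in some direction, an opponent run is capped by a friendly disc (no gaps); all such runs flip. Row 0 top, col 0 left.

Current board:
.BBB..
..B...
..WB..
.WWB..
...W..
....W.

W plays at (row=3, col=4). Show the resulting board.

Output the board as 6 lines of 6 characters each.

Place W at (3,4); scan 8 dirs for brackets.
Dir NW: opp run (2,3) (1,2) (0,1), next=edge -> no flip
Dir N: first cell '.' (not opp) -> no flip
Dir NE: first cell '.' (not opp) -> no flip
Dir W: opp run (3,3) capped by W -> flip
Dir E: first cell '.' (not opp) -> no flip
Dir SW: first cell 'W' (not opp) -> no flip
Dir S: first cell '.' (not opp) -> no flip
Dir SE: first cell '.' (not opp) -> no flip
All flips: (3,3)

Answer: .BBB..
..B...
..WB..
.WWWW.
...W..
....W.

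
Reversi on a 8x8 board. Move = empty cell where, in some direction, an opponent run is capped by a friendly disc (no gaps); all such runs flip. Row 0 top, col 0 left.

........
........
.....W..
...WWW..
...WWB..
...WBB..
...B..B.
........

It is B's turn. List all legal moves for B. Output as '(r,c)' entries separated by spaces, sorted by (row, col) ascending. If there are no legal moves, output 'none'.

(1,4): no bracket -> illegal
(1,5): flips 2 -> legal
(1,6): no bracket -> illegal
(2,2): flips 2 -> legal
(2,3): flips 4 -> legal
(2,4): flips 2 -> legal
(2,6): no bracket -> illegal
(3,2): flips 1 -> legal
(3,6): no bracket -> illegal
(4,2): flips 2 -> legal
(4,6): no bracket -> illegal
(5,2): flips 1 -> legal
(6,2): no bracket -> illegal
(6,4): no bracket -> illegal

Answer: (1,5) (2,2) (2,3) (2,4) (3,2) (4,2) (5,2)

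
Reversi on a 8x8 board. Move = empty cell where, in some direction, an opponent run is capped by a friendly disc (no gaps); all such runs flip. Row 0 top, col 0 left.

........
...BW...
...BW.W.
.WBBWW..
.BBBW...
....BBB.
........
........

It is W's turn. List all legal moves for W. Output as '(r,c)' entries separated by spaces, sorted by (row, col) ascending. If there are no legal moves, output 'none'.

(0,2): flips 1 -> legal
(0,3): no bracket -> illegal
(0,4): no bracket -> illegal
(1,2): flips 2 -> legal
(2,1): no bracket -> illegal
(2,2): flips 2 -> legal
(3,0): no bracket -> illegal
(4,0): flips 3 -> legal
(4,5): no bracket -> illegal
(4,6): no bracket -> illegal
(4,7): no bracket -> illegal
(5,0): flips 3 -> legal
(5,1): flips 3 -> legal
(5,2): flips 1 -> legal
(5,3): flips 1 -> legal
(5,7): no bracket -> illegal
(6,3): no bracket -> illegal
(6,4): flips 1 -> legal
(6,5): no bracket -> illegal
(6,6): flips 1 -> legal
(6,7): no bracket -> illegal

Answer: (0,2) (1,2) (2,2) (4,0) (5,0) (5,1) (5,2) (5,3) (6,4) (6,6)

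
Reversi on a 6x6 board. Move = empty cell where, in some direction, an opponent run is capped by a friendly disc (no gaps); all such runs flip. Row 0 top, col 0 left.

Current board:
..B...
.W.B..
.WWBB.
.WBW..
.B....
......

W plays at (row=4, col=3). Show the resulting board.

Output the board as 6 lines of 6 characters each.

Answer: ..B...
.W.B..
.WWBB.
.WWW..
.B.W..
......

Derivation:
Place W at (4,3); scan 8 dirs for brackets.
Dir NW: opp run (3,2) capped by W -> flip
Dir N: first cell 'W' (not opp) -> no flip
Dir NE: first cell '.' (not opp) -> no flip
Dir W: first cell '.' (not opp) -> no flip
Dir E: first cell '.' (not opp) -> no flip
Dir SW: first cell '.' (not opp) -> no flip
Dir S: first cell '.' (not opp) -> no flip
Dir SE: first cell '.' (not opp) -> no flip
All flips: (3,2)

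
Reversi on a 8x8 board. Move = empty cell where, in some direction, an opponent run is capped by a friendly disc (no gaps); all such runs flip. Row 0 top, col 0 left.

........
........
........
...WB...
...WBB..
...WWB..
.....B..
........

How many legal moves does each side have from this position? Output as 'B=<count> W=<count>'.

Answer: B=7 W=8

Derivation:
-- B to move --
(2,2): flips 1 -> legal
(2,3): no bracket -> illegal
(2,4): no bracket -> illegal
(3,2): flips 3 -> legal
(4,2): flips 1 -> legal
(5,2): flips 3 -> legal
(6,2): flips 1 -> legal
(6,3): flips 1 -> legal
(6,4): flips 1 -> legal
B mobility = 7
-- W to move --
(2,3): no bracket -> illegal
(2,4): flips 2 -> legal
(2,5): flips 1 -> legal
(3,5): flips 2 -> legal
(3,6): flips 1 -> legal
(4,6): flips 2 -> legal
(5,6): flips 1 -> legal
(6,4): no bracket -> illegal
(6,6): flips 2 -> legal
(7,4): no bracket -> illegal
(7,5): no bracket -> illegal
(7,6): flips 1 -> legal
W mobility = 8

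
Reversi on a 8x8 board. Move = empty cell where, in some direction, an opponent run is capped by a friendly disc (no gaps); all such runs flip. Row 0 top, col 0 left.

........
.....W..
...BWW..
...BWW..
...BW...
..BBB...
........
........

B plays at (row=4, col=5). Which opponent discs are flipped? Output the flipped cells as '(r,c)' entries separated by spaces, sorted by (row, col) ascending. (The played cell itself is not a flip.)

Answer: (3,4) (4,4)

Derivation:
Dir NW: opp run (3,4) capped by B -> flip
Dir N: opp run (3,5) (2,5) (1,5), next='.' -> no flip
Dir NE: first cell '.' (not opp) -> no flip
Dir W: opp run (4,4) capped by B -> flip
Dir E: first cell '.' (not opp) -> no flip
Dir SW: first cell 'B' (not opp) -> no flip
Dir S: first cell '.' (not opp) -> no flip
Dir SE: first cell '.' (not opp) -> no flip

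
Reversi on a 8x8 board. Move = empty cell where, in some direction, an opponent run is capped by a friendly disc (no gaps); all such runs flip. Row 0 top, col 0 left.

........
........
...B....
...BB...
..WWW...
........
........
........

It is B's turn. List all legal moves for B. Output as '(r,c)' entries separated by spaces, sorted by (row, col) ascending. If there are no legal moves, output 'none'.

(3,1): no bracket -> illegal
(3,2): no bracket -> illegal
(3,5): no bracket -> illegal
(4,1): no bracket -> illegal
(4,5): no bracket -> illegal
(5,1): flips 1 -> legal
(5,2): flips 1 -> legal
(5,3): flips 1 -> legal
(5,4): flips 1 -> legal
(5,5): flips 1 -> legal

Answer: (5,1) (5,2) (5,3) (5,4) (5,5)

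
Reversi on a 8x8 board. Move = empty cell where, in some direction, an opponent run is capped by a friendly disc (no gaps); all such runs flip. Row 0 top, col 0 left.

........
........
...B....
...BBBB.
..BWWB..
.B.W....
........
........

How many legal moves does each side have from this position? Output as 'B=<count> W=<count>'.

-- B to move --
(3,2): no bracket -> illegal
(5,2): flips 1 -> legal
(5,4): flips 1 -> legal
(5,5): flips 1 -> legal
(6,2): flips 2 -> legal
(6,3): flips 2 -> legal
(6,4): flips 1 -> legal
B mobility = 6
-- W to move --
(1,2): no bracket -> illegal
(1,3): flips 2 -> legal
(1,4): no bracket -> illegal
(2,2): flips 1 -> legal
(2,4): flips 1 -> legal
(2,5): flips 1 -> legal
(2,6): flips 1 -> legal
(2,7): no bracket -> illegal
(3,1): flips 1 -> legal
(3,2): no bracket -> illegal
(3,7): no bracket -> illegal
(4,0): no bracket -> illegal
(4,1): flips 1 -> legal
(4,6): flips 1 -> legal
(4,7): no bracket -> illegal
(5,0): no bracket -> illegal
(5,2): no bracket -> illegal
(5,4): no bracket -> illegal
(5,5): no bracket -> illegal
(5,6): no bracket -> illegal
(6,0): no bracket -> illegal
(6,1): no bracket -> illegal
(6,2): no bracket -> illegal
W mobility = 8

Answer: B=6 W=8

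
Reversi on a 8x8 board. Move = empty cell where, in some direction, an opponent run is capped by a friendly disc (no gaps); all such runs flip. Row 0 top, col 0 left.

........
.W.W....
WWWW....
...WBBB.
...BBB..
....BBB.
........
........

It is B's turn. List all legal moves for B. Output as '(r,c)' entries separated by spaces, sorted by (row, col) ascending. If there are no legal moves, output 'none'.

(0,0): flips 3 -> legal
(0,1): no bracket -> illegal
(0,2): no bracket -> illegal
(0,3): flips 3 -> legal
(0,4): no bracket -> illegal
(1,0): no bracket -> illegal
(1,2): flips 1 -> legal
(1,4): no bracket -> illegal
(2,4): no bracket -> illegal
(3,0): no bracket -> illegal
(3,1): no bracket -> illegal
(3,2): flips 1 -> legal
(4,2): no bracket -> illegal

Answer: (0,0) (0,3) (1,2) (3,2)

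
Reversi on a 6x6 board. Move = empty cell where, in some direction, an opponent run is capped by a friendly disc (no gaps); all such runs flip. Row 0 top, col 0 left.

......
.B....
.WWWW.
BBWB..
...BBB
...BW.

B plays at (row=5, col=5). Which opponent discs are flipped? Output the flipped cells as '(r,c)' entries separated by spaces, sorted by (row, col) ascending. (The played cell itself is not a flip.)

Dir NW: first cell 'B' (not opp) -> no flip
Dir N: first cell 'B' (not opp) -> no flip
Dir NE: edge -> no flip
Dir W: opp run (5,4) capped by B -> flip
Dir E: edge -> no flip
Dir SW: edge -> no flip
Dir S: edge -> no flip
Dir SE: edge -> no flip

Answer: (5,4)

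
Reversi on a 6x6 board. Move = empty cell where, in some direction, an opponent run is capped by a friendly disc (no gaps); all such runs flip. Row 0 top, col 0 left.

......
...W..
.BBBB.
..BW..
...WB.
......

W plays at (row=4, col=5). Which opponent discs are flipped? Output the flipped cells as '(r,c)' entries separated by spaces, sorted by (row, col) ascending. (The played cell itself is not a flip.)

Dir NW: first cell '.' (not opp) -> no flip
Dir N: first cell '.' (not opp) -> no flip
Dir NE: edge -> no flip
Dir W: opp run (4,4) capped by W -> flip
Dir E: edge -> no flip
Dir SW: first cell '.' (not opp) -> no flip
Dir S: first cell '.' (not opp) -> no flip
Dir SE: edge -> no flip

Answer: (4,4)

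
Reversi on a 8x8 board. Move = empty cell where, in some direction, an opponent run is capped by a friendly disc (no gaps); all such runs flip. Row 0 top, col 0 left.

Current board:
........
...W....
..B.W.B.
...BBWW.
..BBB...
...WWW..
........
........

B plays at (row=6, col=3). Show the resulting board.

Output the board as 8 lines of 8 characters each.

Answer: ........
...W....
..B.W.B.
...BBWW.
..BBB...
...BWW..
...B....
........

Derivation:
Place B at (6,3); scan 8 dirs for brackets.
Dir NW: first cell '.' (not opp) -> no flip
Dir N: opp run (5,3) capped by B -> flip
Dir NE: opp run (5,4), next='.' -> no flip
Dir W: first cell '.' (not opp) -> no flip
Dir E: first cell '.' (not opp) -> no flip
Dir SW: first cell '.' (not opp) -> no flip
Dir S: first cell '.' (not opp) -> no flip
Dir SE: first cell '.' (not opp) -> no flip
All flips: (5,3)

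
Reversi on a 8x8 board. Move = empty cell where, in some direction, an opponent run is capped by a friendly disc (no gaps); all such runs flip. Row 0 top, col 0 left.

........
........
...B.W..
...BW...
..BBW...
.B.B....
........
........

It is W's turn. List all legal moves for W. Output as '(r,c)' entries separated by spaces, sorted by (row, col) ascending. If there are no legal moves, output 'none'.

(1,2): flips 1 -> legal
(1,3): no bracket -> illegal
(1,4): no bracket -> illegal
(2,2): flips 1 -> legal
(2,4): no bracket -> illegal
(3,1): no bracket -> illegal
(3,2): flips 1 -> legal
(4,0): no bracket -> illegal
(4,1): flips 2 -> legal
(5,0): no bracket -> illegal
(5,2): flips 1 -> legal
(5,4): no bracket -> illegal
(6,0): no bracket -> illegal
(6,1): no bracket -> illegal
(6,2): flips 1 -> legal
(6,3): no bracket -> illegal
(6,4): no bracket -> illegal

Answer: (1,2) (2,2) (3,2) (4,1) (5,2) (6,2)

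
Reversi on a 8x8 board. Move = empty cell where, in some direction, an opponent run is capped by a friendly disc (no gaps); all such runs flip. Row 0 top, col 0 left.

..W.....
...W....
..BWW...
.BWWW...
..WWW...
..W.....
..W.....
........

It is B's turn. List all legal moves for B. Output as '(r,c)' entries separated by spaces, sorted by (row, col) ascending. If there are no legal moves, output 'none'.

Answer: (0,4) (2,5) (3,5) (5,3) (5,5) (7,2)

Derivation:
(0,1): no bracket -> illegal
(0,3): no bracket -> illegal
(0,4): flips 1 -> legal
(1,1): no bracket -> illegal
(1,2): no bracket -> illegal
(1,4): no bracket -> illegal
(1,5): no bracket -> illegal
(2,1): no bracket -> illegal
(2,5): flips 2 -> legal
(3,5): flips 3 -> legal
(4,1): no bracket -> illegal
(4,5): no bracket -> illegal
(5,1): no bracket -> illegal
(5,3): flips 1 -> legal
(5,4): no bracket -> illegal
(5,5): flips 2 -> legal
(6,1): no bracket -> illegal
(6,3): no bracket -> illegal
(7,1): no bracket -> illegal
(7,2): flips 4 -> legal
(7,3): no bracket -> illegal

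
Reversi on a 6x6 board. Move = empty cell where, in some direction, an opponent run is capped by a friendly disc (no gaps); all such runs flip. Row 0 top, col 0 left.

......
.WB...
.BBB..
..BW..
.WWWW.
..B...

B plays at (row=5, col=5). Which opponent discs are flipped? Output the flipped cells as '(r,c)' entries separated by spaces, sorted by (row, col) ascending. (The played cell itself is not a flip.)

Answer: (3,3) (4,4)

Derivation:
Dir NW: opp run (4,4) (3,3) capped by B -> flip
Dir N: first cell '.' (not opp) -> no flip
Dir NE: edge -> no flip
Dir W: first cell '.' (not opp) -> no flip
Dir E: edge -> no flip
Dir SW: edge -> no flip
Dir S: edge -> no flip
Dir SE: edge -> no flip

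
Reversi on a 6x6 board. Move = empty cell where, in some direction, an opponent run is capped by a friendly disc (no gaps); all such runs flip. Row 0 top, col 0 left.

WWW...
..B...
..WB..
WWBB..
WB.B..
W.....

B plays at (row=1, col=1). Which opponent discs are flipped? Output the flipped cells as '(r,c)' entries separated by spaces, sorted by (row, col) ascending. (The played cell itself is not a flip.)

Dir NW: opp run (0,0), next=edge -> no flip
Dir N: opp run (0,1), next=edge -> no flip
Dir NE: opp run (0,2), next=edge -> no flip
Dir W: first cell '.' (not opp) -> no flip
Dir E: first cell 'B' (not opp) -> no flip
Dir SW: first cell '.' (not opp) -> no flip
Dir S: first cell '.' (not opp) -> no flip
Dir SE: opp run (2,2) capped by B -> flip

Answer: (2,2)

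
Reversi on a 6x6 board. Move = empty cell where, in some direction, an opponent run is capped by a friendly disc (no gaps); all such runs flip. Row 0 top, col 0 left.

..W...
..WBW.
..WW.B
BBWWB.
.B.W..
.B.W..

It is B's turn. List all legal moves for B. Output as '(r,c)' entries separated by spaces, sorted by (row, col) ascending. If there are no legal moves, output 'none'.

(0,1): flips 2 -> legal
(0,3): flips 1 -> legal
(0,4): no bracket -> illegal
(0,5): flips 3 -> legal
(1,1): flips 1 -> legal
(1,5): flips 1 -> legal
(2,1): no bracket -> illegal
(2,4): no bracket -> illegal
(4,2): no bracket -> illegal
(4,4): no bracket -> illegal
(5,2): flips 1 -> legal
(5,4): no bracket -> illegal

Answer: (0,1) (0,3) (0,5) (1,1) (1,5) (5,2)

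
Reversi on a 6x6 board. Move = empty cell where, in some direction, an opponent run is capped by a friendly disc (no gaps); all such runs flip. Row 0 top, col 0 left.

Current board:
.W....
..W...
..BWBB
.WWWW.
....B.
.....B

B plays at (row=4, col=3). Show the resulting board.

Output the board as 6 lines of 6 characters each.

Place B at (4,3); scan 8 dirs for brackets.
Dir NW: opp run (3,2), next='.' -> no flip
Dir N: opp run (3,3) (2,3), next='.' -> no flip
Dir NE: opp run (3,4) capped by B -> flip
Dir W: first cell '.' (not opp) -> no flip
Dir E: first cell 'B' (not opp) -> no flip
Dir SW: first cell '.' (not opp) -> no flip
Dir S: first cell '.' (not opp) -> no flip
Dir SE: first cell '.' (not opp) -> no flip
All flips: (3,4)

Answer: .W....
..W...
..BWBB
.WWWB.
...BB.
.....B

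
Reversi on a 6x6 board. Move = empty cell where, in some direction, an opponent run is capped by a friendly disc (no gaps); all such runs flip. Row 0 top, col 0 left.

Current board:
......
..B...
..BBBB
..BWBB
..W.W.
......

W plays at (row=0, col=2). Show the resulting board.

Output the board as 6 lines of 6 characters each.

Answer: ..W...
..W...
..WBBB
..WWBB
..W.W.
......

Derivation:
Place W at (0,2); scan 8 dirs for brackets.
Dir NW: edge -> no flip
Dir N: edge -> no flip
Dir NE: edge -> no flip
Dir W: first cell '.' (not opp) -> no flip
Dir E: first cell '.' (not opp) -> no flip
Dir SW: first cell '.' (not opp) -> no flip
Dir S: opp run (1,2) (2,2) (3,2) capped by W -> flip
Dir SE: first cell '.' (not opp) -> no flip
All flips: (1,2) (2,2) (3,2)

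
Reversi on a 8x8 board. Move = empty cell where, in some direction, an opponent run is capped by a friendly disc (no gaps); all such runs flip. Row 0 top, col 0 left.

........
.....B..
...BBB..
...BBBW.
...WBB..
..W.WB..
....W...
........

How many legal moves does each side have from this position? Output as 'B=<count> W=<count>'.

-- B to move --
(2,6): no bracket -> illegal
(2,7): flips 1 -> legal
(3,2): no bracket -> illegal
(3,7): flips 1 -> legal
(4,1): no bracket -> illegal
(4,2): flips 1 -> legal
(4,6): no bracket -> illegal
(4,7): flips 1 -> legal
(5,1): no bracket -> illegal
(5,3): flips 2 -> legal
(6,1): flips 2 -> legal
(6,2): no bracket -> illegal
(6,3): flips 1 -> legal
(6,5): no bracket -> illegal
(7,3): flips 1 -> legal
(7,4): flips 2 -> legal
(7,5): no bracket -> illegal
B mobility = 9
-- W to move --
(0,4): no bracket -> illegal
(0,5): no bracket -> illegal
(0,6): no bracket -> illegal
(1,2): no bracket -> illegal
(1,3): flips 2 -> legal
(1,4): flips 4 -> legal
(1,6): flips 2 -> legal
(2,2): no bracket -> illegal
(2,6): no bracket -> illegal
(3,2): flips 3 -> legal
(4,2): no bracket -> illegal
(4,6): flips 3 -> legal
(5,3): no bracket -> illegal
(5,6): flips 1 -> legal
(6,5): no bracket -> illegal
(6,6): no bracket -> illegal
W mobility = 6

Answer: B=9 W=6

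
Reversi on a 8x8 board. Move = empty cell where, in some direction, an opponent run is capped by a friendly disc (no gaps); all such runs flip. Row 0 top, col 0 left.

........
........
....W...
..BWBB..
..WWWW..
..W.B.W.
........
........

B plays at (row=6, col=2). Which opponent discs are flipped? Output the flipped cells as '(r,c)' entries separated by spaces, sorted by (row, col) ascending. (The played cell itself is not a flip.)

Dir NW: first cell '.' (not opp) -> no flip
Dir N: opp run (5,2) (4,2) capped by B -> flip
Dir NE: first cell '.' (not opp) -> no flip
Dir W: first cell '.' (not opp) -> no flip
Dir E: first cell '.' (not opp) -> no flip
Dir SW: first cell '.' (not opp) -> no flip
Dir S: first cell '.' (not opp) -> no flip
Dir SE: first cell '.' (not opp) -> no flip

Answer: (4,2) (5,2)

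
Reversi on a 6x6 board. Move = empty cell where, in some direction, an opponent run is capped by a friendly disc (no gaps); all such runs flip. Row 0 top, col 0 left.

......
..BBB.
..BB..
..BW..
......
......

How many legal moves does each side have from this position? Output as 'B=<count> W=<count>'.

-- B to move --
(2,4): no bracket -> illegal
(3,4): flips 1 -> legal
(4,2): no bracket -> illegal
(4,3): flips 1 -> legal
(4,4): flips 1 -> legal
B mobility = 3
-- W to move --
(0,1): no bracket -> illegal
(0,2): no bracket -> illegal
(0,3): flips 2 -> legal
(0,4): no bracket -> illegal
(0,5): no bracket -> illegal
(1,1): flips 1 -> legal
(1,5): no bracket -> illegal
(2,1): no bracket -> illegal
(2,4): no bracket -> illegal
(2,5): no bracket -> illegal
(3,1): flips 1 -> legal
(3,4): no bracket -> illegal
(4,1): no bracket -> illegal
(4,2): no bracket -> illegal
(4,3): no bracket -> illegal
W mobility = 3

Answer: B=3 W=3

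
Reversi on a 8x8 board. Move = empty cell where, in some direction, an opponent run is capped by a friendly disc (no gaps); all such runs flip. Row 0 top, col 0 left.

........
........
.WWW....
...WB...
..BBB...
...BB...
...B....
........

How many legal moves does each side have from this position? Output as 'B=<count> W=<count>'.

-- B to move --
(1,0): no bracket -> illegal
(1,1): flips 2 -> legal
(1,2): flips 1 -> legal
(1,3): flips 2 -> legal
(1,4): no bracket -> illegal
(2,0): no bracket -> illegal
(2,4): flips 1 -> legal
(3,0): no bracket -> illegal
(3,1): no bracket -> illegal
(3,2): flips 1 -> legal
B mobility = 5
-- W to move --
(2,4): no bracket -> illegal
(2,5): no bracket -> illegal
(3,1): no bracket -> illegal
(3,2): no bracket -> illegal
(3,5): flips 1 -> legal
(4,1): no bracket -> illegal
(4,5): flips 1 -> legal
(5,1): flips 1 -> legal
(5,2): no bracket -> illegal
(5,5): flips 1 -> legal
(6,2): no bracket -> illegal
(6,4): no bracket -> illegal
(6,5): no bracket -> illegal
(7,2): no bracket -> illegal
(7,3): flips 3 -> legal
(7,4): no bracket -> illegal
W mobility = 5

Answer: B=5 W=5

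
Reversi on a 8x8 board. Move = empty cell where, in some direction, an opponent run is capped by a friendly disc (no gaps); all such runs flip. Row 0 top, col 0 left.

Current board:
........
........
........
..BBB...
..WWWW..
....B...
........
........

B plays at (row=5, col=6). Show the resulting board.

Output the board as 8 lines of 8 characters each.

Answer: ........
........
........
..BBB...
..WWWB..
....B.B.
........
........

Derivation:
Place B at (5,6); scan 8 dirs for brackets.
Dir NW: opp run (4,5) capped by B -> flip
Dir N: first cell '.' (not opp) -> no flip
Dir NE: first cell '.' (not opp) -> no flip
Dir W: first cell '.' (not opp) -> no flip
Dir E: first cell '.' (not opp) -> no flip
Dir SW: first cell '.' (not opp) -> no flip
Dir S: first cell '.' (not opp) -> no flip
Dir SE: first cell '.' (not opp) -> no flip
All flips: (4,5)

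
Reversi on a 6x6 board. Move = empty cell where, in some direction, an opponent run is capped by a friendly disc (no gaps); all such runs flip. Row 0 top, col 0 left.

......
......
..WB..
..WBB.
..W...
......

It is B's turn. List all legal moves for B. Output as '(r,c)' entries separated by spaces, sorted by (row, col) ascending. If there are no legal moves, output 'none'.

(1,1): flips 1 -> legal
(1,2): no bracket -> illegal
(1,3): no bracket -> illegal
(2,1): flips 1 -> legal
(3,1): flips 1 -> legal
(4,1): flips 1 -> legal
(4,3): no bracket -> illegal
(5,1): flips 1 -> legal
(5,2): no bracket -> illegal
(5,3): no bracket -> illegal

Answer: (1,1) (2,1) (3,1) (4,1) (5,1)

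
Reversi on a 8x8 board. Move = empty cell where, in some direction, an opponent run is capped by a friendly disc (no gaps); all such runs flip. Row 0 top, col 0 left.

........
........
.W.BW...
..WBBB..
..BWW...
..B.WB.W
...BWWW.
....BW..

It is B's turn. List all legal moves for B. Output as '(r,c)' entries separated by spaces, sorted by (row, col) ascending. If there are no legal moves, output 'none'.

Answer: (1,3) (1,4) (1,5) (2,2) (2,5) (3,1) (4,1) (4,5) (5,3) (5,6) (6,7) (7,3) (7,6) (7,7)

Derivation:
(1,0): no bracket -> illegal
(1,1): no bracket -> illegal
(1,2): no bracket -> illegal
(1,3): flips 1 -> legal
(1,4): flips 1 -> legal
(1,5): flips 1 -> legal
(2,0): no bracket -> illegal
(2,2): flips 1 -> legal
(2,5): flips 1 -> legal
(3,0): no bracket -> illegal
(3,1): flips 1 -> legal
(4,1): flips 1 -> legal
(4,5): flips 3 -> legal
(4,6): no bracket -> illegal
(4,7): no bracket -> illegal
(5,3): flips 3 -> legal
(5,6): flips 1 -> legal
(6,7): flips 3 -> legal
(7,3): flips 1 -> legal
(7,6): flips 1 -> legal
(7,7): flips 1 -> legal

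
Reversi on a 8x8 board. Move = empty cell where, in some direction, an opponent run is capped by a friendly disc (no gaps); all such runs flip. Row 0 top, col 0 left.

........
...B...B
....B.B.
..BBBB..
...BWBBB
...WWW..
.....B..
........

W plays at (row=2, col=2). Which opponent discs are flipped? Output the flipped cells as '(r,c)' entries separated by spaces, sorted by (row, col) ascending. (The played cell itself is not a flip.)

Answer: (3,3)

Derivation:
Dir NW: first cell '.' (not opp) -> no flip
Dir N: first cell '.' (not opp) -> no flip
Dir NE: opp run (1,3), next='.' -> no flip
Dir W: first cell '.' (not opp) -> no flip
Dir E: first cell '.' (not opp) -> no flip
Dir SW: first cell '.' (not opp) -> no flip
Dir S: opp run (3,2), next='.' -> no flip
Dir SE: opp run (3,3) capped by W -> flip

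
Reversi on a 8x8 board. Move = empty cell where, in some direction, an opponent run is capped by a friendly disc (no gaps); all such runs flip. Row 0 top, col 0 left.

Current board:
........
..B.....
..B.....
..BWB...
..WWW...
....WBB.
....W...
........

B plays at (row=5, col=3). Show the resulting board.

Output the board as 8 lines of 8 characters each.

Answer: ........
..B.....
..B.....
..BWB...
..WWW...
...BBBB.
....W...
........

Derivation:
Place B at (5,3); scan 8 dirs for brackets.
Dir NW: opp run (4,2), next='.' -> no flip
Dir N: opp run (4,3) (3,3), next='.' -> no flip
Dir NE: opp run (4,4), next='.' -> no flip
Dir W: first cell '.' (not opp) -> no flip
Dir E: opp run (5,4) capped by B -> flip
Dir SW: first cell '.' (not opp) -> no flip
Dir S: first cell '.' (not opp) -> no flip
Dir SE: opp run (6,4), next='.' -> no flip
All flips: (5,4)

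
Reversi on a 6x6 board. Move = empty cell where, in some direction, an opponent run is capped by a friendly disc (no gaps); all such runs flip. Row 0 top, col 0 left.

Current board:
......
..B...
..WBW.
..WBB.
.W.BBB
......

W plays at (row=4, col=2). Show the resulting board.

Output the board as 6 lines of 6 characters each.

Answer: ......
..B...
..WBW.
..WWB.
.WWBBB
......

Derivation:
Place W at (4,2); scan 8 dirs for brackets.
Dir NW: first cell '.' (not opp) -> no flip
Dir N: first cell 'W' (not opp) -> no flip
Dir NE: opp run (3,3) capped by W -> flip
Dir W: first cell 'W' (not opp) -> no flip
Dir E: opp run (4,3) (4,4) (4,5), next=edge -> no flip
Dir SW: first cell '.' (not opp) -> no flip
Dir S: first cell '.' (not opp) -> no flip
Dir SE: first cell '.' (not opp) -> no flip
All flips: (3,3)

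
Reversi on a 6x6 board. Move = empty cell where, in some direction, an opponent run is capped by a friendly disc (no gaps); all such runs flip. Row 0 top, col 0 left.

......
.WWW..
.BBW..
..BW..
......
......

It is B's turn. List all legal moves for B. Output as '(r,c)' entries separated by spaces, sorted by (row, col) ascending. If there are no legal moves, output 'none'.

(0,0): flips 1 -> legal
(0,1): flips 1 -> legal
(0,2): flips 1 -> legal
(0,3): flips 1 -> legal
(0,4): flips 1 -> legal
(1,0): no bracket -> illegal
(1,4): flips 1 -> legal
(2,0): no bracket -> illegal
(2,4): flips 1 -> legal
(3,4): flips 1 -> legal
(4,2): no bracket -> illegal
(4,3): no bracket -> illegal
(4,4): flips 1 -> legal

Answer: (0,0) (0,1) (0,2) (0,3) (0,4) (1,4) (2,4) (3,4) (4,4)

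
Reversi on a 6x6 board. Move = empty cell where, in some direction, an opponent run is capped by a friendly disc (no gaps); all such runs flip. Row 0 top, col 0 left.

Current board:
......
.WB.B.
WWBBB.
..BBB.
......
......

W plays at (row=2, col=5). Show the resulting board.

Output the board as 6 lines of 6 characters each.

Answer: ......
.WB.B.
WWWWWW
..BBB.
......
......

Derivation:
Place W at (2,5); scan 8 dirs for brackets.
Dir NW: opp run (1,4), next='.' -> no flip
Dir N: first cell '.' (not opp) -> no flip
Dir NE: edge -> no flip
Dir W: opp run (2,4) (2,3) (2,2) capped by W -> flip
Dir E: edge -> no flip
Dir SW: opp run (3,4), next='.' -> no flip
Dir S: first cell '.' (not opp) -> no flip
Dir SE: edge -> no flip
All flips: (2,2) (2,3) (2,4)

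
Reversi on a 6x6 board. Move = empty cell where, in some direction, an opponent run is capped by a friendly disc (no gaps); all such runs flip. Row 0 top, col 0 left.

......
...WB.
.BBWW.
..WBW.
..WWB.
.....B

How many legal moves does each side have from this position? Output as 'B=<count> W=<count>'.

-- B to move --
(0,2): no bracket -> illegal
(0,3): flips 2 -> legal
(0,4): flips 1 -> legal
(1,2): flips 1 -> legal
(1,5): flips 1 -> legal
(2,5): flips 2 -> legal
(3,1): flips 1 -> legal
(3,5): flips 1 -> legal
(4,1): flips 4 -> legal
(4,5): no bracket -> illegal
(5,1): flips 1 -> legal
(5,2): flips 2 -> legal
(5,3): flips 1 -> legal
(5,4): flips 2 -> legal
B mobility = 12
-- W to move --
(0,3): no bracket -> illegal
(0,4): flips 1 -> legal
(0,5): flips 1 -> legal
(1,0): flips 1 -> legal
(1,1): no bracket -> illegal
(1,2): flips 1 -> legal
(1,5): flips 1 -> legal
(2,0): flips 2 -> legal
(2,5): no bracket -> illegal
(3,0): no bracket -> illegal
(3,1): flips 1 -> legal
(3,5): no bracket -> illegal
(4,5): flips 1 -> legal
(5,3): no bracket -> illegal
(5,4): flips 1 -> legal
W mobility = 9

Answer: B=12 W=9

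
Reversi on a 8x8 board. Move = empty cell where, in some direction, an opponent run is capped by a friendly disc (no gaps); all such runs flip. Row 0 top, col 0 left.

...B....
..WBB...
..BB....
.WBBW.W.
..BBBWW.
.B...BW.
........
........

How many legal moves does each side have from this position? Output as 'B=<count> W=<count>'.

Answer: B=14 W=8

Derivation:
-- B to move --
(0,1): flips 1 -> legal
(0,2): flips 1 -> legal
(1,1): flips 1 -> legal
(2,0): flips 1 -> legal
(2,1): flips 1 -> legal
(2,4): flips 1 -> legal
(2,5): flips 1 -> legal
(2,6): no bracket -> illegal
(2,7): no bracket -> illegal
(3,0): flips 1 -> legal
(3,5): flips 2 -> legal
(3,7): flips 1 -> legal
(4,0): flips 1 -> legal
(4,1): no bracket -> illegal
(4,7): flips 2 -> legal
(5,4): no bracket -> illegal
(5,7): flips 1 -> legal
(6,5): no bracket -> illegal
(6,6): no bracket -> illegal
(6,7): flips 3 -> legal
B mobility = 14
-- W to move --
(0,2): no bracket -> illegal
(0,4): flips 2 -> legal
(0,5): no bracket -> illegal
(1,1): no bracket -> illegal
(1,5): flips 2 -> legal
(2,1): no bracket -> illegal
(2,4): no bracket -> illegal
(2,5): no bracket -> illegal
(3,5): no bracket -> illegal
(4,0): no bracket -> illegal
(4,1): flips 3 -> legal
(5,0): no bracket -> illegal
(5,2): flips 4 -> legal
(5,3): flips 1 -> legal
(5,4): flips 2 -> legal
(6,0): no bracket -> illegal
(6,1): no bracket -> illegal
(6,2): no bracket -> illegal
(6,4): flips 1 -> legal
(6,5): flips 1 -> legal
(6,6): no bracket -> illegal
W mobility = 8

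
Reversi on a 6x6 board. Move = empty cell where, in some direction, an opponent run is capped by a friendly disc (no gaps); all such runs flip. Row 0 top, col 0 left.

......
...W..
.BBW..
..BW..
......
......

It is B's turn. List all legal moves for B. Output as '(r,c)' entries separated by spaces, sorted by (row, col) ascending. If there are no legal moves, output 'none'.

(0,2): no bracket -> illegal
(0,3): no bracket -> illegal
(0,4): flips 1 -> legal
(1,2): no bracket -> illegal
(1,4): flips 1 -> legal
(2,4): flips 1 -> legal
(3,4): flips 1 -> legal
(4,2): no bracket -> illegal
(4,3): no bracket -> illegal
(4,4): flips 1 -> legal

Answer: (0,4) (1,4) (2,4) (3,4) (4,4)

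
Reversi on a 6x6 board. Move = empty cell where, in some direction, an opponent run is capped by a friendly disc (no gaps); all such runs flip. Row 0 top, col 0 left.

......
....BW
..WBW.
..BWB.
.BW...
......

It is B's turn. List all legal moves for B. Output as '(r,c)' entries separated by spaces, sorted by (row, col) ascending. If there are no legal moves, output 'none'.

Answer: (1,2) (2,1) (2,5) (4,3) (5,2)

Derivation:
(0,4): no bracket -> illegal
(0,5): no bracket -> illegal
(1,1): no bracket -> illegal
(1,2): flips 1 -> legal
(1,3): no bracket -> illegal
(2,1): flips 1 -> legal
(2,5): flips 1 -> legal
(3,1): no bracket -> illegal
(3,5): no bracket -> illegal
(4,3): flips 2 -> legal
(4,4): no bracket -> illegal
(5,1): no bracket -> illegal
(5,2): flips 1 -> legal
(5,3): no bracket -> illegal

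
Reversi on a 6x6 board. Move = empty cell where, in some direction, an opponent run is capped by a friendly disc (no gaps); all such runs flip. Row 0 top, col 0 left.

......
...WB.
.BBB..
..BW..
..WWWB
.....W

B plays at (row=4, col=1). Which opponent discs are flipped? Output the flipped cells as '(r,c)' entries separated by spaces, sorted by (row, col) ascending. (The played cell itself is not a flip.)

Answer: (4,2) (4,3) (4,4)

Derivation:
Dir NW: first cell '.' (not opp) -> no flip
Dir N: first cell '.' (not opp) -> no flip
Dir NE: first cell 'B' (not opp) -> no flip
Dir W: first cell '.' (not opp) -> no flip
Dir E: opp run (4,2) (4,3) (4,4) capped by B -> flip
Dir SW: first cell '.' (not opp) -> no flip
Dir S: first cell '.' (not opp) -> no flip
Dir SE: first cell '.' (not opp) -> no flip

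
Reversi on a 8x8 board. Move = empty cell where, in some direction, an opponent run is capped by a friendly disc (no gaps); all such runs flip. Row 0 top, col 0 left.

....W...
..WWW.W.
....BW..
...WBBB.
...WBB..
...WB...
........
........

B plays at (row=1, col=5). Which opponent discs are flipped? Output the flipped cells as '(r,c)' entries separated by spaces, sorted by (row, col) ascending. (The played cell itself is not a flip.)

Answer: (2,5)

Derivation:
Dir NW: opp run (0,4), next=edge -> no flip
Dir N: first cell '.' (not opp) -> no flip
Dir NE: first cell '.' (not opp) -> no flip
Dir W: opp run (1,4) (1,3) (1,2), next='.' -> no flip
Dir E: opp run (1,6), next='.' -> no flip
Dir SW: first cell 'B' (not opp) -> no flip
Dir S: opp run (2,5) capped by B -> flip
Dir SE: first cell '.' (not opp) -> no flip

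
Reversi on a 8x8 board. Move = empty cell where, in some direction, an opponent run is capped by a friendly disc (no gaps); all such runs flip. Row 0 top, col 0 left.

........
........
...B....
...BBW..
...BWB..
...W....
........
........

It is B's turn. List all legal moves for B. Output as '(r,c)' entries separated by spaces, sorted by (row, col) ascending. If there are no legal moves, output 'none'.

Answer: (2,5) (3,6) (5,4) (5,5) (6,3)

Derivation:
(2,4): no bracket -> illegal
(2,5): flips 1 -> legal
(2,6): no bracket -> illegal
(3,6): flips 1 -> legal
(4,2): no bracket -> illegal
(4,6): no bracket -> illegal
(5,2): no bracket -> illegal
(5,4): flips 1 -> legal
(5,5): flips 1 -> legal
(6,2): no bracket -> illegal
(6,3): flips 1 -> legal
(6,4): no bracket -> illegal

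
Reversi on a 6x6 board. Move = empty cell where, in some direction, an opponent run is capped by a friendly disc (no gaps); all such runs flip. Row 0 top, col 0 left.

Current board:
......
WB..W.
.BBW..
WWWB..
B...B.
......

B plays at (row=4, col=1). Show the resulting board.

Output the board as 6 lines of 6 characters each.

Place B at (4,1); scan 8 dirs for brackets.
Dir NW: opp run (3,0), next=edge -> no flip
Dir N: opp run (3,1) capped by B -> flip
Dir NE: opp run (3,2) (2,3) (1,4), next='.' -> no flip
Dir W: first cell 'B' (not opp) -> no flip
Dir E: first cell '.' (not opp) -> no flip
Dir SW: first cell '.' (not opp) -> no flip
Dir S: first cell '.' (not opp) -> no flip
Dir SE: first cell '.' (not opp) -> no flip
All flips: (3,1)

Answer: ......
WB..W.
.BBW..
WBWB..
BB..B.
......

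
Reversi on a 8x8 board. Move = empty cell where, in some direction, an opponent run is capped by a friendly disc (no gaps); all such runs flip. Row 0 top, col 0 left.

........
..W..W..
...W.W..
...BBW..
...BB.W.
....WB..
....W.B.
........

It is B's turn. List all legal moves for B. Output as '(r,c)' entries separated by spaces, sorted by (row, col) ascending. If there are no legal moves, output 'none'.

Answer: (0,1) (1,3) (1,6) (2,6) (3,6) (3,7) (5,3) (6,5) (7,3) (7,4)

Derivation:
(0,1): flips 2 -> legal
(0,2): no bracket -> illegal
(0,3): no bracket -> illegal
(0,4): no bracket -> illegal
(0,5): no bracket -> illegal
(0,6): no bracket -> illegal
(1,1): no bracket -> illegal
(1,3): flips 1 -> legal
(1,4): no bracket -> illegal
(1,6): flips 1 -> legal
(2,1): no bracket -> illegal
(2,2): no bracket -> illegal
(2,4): no bracket -> illegal
(2,6): flips 1 -> legal
(3,2): no bracket -> illegal
(3,6): flips 1 -> legal
(3,7): flips 1 -> legal
(4,5): no bracket -> illegal
(4,7): no bracket -> illegal
(5,3): flips 1 -> legal
(5,6): no bracket -> illegal
(5,7): no bracket -> illegal
(6,3): no bracket -> illegal
(6,5): flips 1 -> legal
(7,3): flips 1 -> legal
(7,4): flips 2 -> legal
(7,5): no bracket -> illegal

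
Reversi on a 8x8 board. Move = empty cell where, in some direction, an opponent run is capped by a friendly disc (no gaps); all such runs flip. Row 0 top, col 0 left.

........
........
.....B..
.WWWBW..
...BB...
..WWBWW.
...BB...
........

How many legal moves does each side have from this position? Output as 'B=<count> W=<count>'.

Answer: B=15 W=6

Derivation:
-- B to move --
(2,0): no bracket -> illegal
(2,1): flips 1 -> legal
(2,2): flips 1 -> legal
(2,3): flips 1 -> legal
(2,4): no bracket -> illegal
(2,6): flips 1 -> legal
(3,0): flips 3 -> legal
(3,6): flips 1 -> legal
(4,0): no bracket -> illegal
(4,1): flips 1 -> legal
(4,2): flips 1 -> legal
(4,5): flips 1 -> legal
(4,6): flips 1 -> legal
(4,7): no bracket -> illegal
(5,1): flips 2 -> legal
(5,7): flips 2 -> legal
(6,1): flips 1 -> legal
(6,2): flips 1 -> legal
(6,5): no bracket -> illegal
(6,6): flips 1 -> legal
(6,7): no bracket -> illegal
B mobility = 15
-- W to move --
(1,4): no bracket -> illegal
(1,5): flips 1 -> legal
(1,6): flips 3 -> legal
(2,3): no bracket -> illegal
(2,4): no bracket -> illegal
(2,6): no bracket -> illegal
(3,6): no bracket -> illegal
(4,2): no bracket -> illegal
(4,5): no bracket -> illegal
(6,2): no bracket -> illegal
(6,5): flips 2 -> legal
(7,2): no bracket -> illegal
(7,3): flips 2 -> legal
(7,4): flips 1 -> legal
(7,5): flips 1 -> legal
W mobility = 6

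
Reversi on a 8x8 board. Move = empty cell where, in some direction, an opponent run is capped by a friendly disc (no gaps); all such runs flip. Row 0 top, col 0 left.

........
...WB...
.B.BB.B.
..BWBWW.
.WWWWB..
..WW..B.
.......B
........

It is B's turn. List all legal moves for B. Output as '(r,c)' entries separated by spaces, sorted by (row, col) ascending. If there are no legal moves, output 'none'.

(0,2): flips 1 -> legal
(0,3): flips 1 -> legal
(0,4): no bracket -> illegal
(1,2): flips 1 -> legal
(2,2): no bracket -> illegal
(2,5): flips 1 -> legal
(2,7): flips 1 -> legal
(3,0): no bracket -> illegal
(3,1): no bracket -> illegal
(3,7): flips 2 -> legal
(4,0): flips 4 -> legal
(4,6): flips 2 -> legal
(4,7): no bracket -> illegal
(5,0): flips 1 -> legal
(5,1): flips 2 -> legal
(5,4): flips 2 -> legal
(5,5): no bracket -> illegal
(6,1): flips 2 -> legal
(6,2): flips 5 -> legal
(6,3): flips 3 -> legal
(6,4): no bracket -> illegal

Answer: (0,2) (0,3) (1,2) (2,5) (2,7) (3,7) (4,0) (4,6) (5,0) (5,1) (5,4) (6,1) (6,2) (6,3)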